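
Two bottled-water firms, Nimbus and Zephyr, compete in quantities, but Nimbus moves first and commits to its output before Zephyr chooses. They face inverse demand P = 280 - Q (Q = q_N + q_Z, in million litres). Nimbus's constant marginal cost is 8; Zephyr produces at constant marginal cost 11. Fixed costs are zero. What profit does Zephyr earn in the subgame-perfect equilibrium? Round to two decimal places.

4323.06

The follower Zephyr best-responds to any q_N: π_Z = (280 - Q)q_Z - 11q_Z.
Follower FOC: 269 - q_N - 2q_Z = 0, so q_Z(q_N) = (269 - q_N)/2.
Nimbus substitutes q_Z(q_N) into its own profit: π_N = q_N(280 - q_N - (269 - q_N)/2) - 8q_N = (291/2 - (1/2)q_N)q_N - 8q_N.
Maximising: ∂π_N/∂q_N = 275/2 - q_N = 0, giving q_N = 275/2.
Then q_Z = (269 - 275/2)/2 = 263/4.
Price P = 280 - 813/4 = 307/4.
Zephyr's profit: (307/4 - 11)·(263/4) = 4323.0625.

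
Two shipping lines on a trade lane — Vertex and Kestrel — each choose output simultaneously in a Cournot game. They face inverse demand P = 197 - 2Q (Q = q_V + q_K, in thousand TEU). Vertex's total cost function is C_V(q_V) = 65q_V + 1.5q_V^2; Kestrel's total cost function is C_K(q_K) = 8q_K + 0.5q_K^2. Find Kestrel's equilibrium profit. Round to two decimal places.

2917.48

Vertex's profit: π_V = (197 - 2Q)q_V - (65q_V + (3/2)q_V²). Setting ∂π_V/∂q_V = 0: 132 - 7q_V - 2(q_K) = 0.
Kestrel's profit: π_K = (197 - 2Q)q_K - (8q_K + (1/2)q_K²). Setting ∂π_K/∂q_K = 0: 189 - 5q_K - 2(q_V) = 0.
Best responses: q_V = (132 - 2q_K)/7, q_K = (189 - 2q_V)/5.
Substituting one into the other gives q_V = 282/31 and q_K = 1059/31.
Price P = 197 - 2·(1341/31) = 110.4839.
Kestrel's profit: 110.4839·(1059/31) - 8·(1059/31) - (1/2)(1059/31)² = 2917.4844.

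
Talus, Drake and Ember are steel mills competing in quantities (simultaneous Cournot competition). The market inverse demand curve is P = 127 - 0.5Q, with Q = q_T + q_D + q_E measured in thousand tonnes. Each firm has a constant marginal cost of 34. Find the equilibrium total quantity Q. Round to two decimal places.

139.50

Each firm earns π_i = (127 - 0.5Q)q_i - 34q_i.
Setting ∂π_i/∂q_i = 0 with rivals' quantities fixed: 93 - q_i - (1/2)·Σ_{j≠i} q_j = 0.
With identical firms every q_j equals q_i, so Σ_{j≠i} q_j = 2q_i and 93 = 2q_i, giving q_i = 93/2.
Total output Q = 93/2 + 93/2 + 93/2 = 279/2.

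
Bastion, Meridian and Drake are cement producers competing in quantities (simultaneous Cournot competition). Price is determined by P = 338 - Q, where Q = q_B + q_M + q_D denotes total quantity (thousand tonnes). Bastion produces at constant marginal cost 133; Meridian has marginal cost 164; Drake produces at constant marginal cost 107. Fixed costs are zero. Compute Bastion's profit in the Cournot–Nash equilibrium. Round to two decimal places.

2756.25

Bastion's profit: π_B = (338 - Q)q_B - (133q_B). Setting ∂π_B/∂q_B = 0: 205 - 2q_B - (q_M + q_D) = 0.
Meridian's first-order condition: 174 - 2q_M - (q_B + q_D) = 0.
Drake's first-order condition: 231 - 2q_D - (q_B + q_M) = 0.
Adding the 3 first-order conditions: 610 − 4Q = 0, so Q = 305/2.
Back-substituting: q_B = (205 − 305/2) = 105/2, q_M = (174 − 305/2) = 43/2, q_D = (231 − 305/2) = 157/2.
Price P = 338 - 305/2 = 371/2.
Bastion's profit: (371/2 - 133)·(105/2) = 2756.2500.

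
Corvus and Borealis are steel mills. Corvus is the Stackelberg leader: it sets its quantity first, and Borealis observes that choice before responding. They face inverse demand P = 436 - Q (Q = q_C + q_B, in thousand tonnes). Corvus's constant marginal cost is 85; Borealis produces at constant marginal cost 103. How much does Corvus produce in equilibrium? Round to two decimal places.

184.50

The follower Borealis best-responds to any q_C: π_B = (436 - Q)q_B - 103q_B.
∂π_B/∂q_B = 333 - q_C - 2q_B = 0 gives the reaction function q_B = (333 - q_C)/2.
Corvus substitutes q_B(q_C) into its own profit: π_C = q_C(436 - q_C - (333 - q_C)/2) - 85q_C = (539/2 - (1/2)q_C)q_C - 85q_C.
The leader's first-order condition 369/2 - q_C = 0 yields q_C = 369/2.
Then q_B = (333 - 369/2)/2 = 297/4.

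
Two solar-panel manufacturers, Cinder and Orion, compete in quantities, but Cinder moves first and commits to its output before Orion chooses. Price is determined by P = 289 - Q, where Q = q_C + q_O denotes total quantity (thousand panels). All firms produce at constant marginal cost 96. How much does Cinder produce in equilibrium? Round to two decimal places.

96.50

The follower Orion best-responds to any q_C: π_O = (289 - Q)q_O - 96q_O.
Follower FOC: 193 - q_C - 2q_O = 0, so q_O(q_C) = (193 - q_C)/2.
The leader anticipates this reaction. Substituting into P = 289 - Q gives P = 385/2 - (1/2)q_C, so π_C = (385/2 - (1/2)q_C)q_C - 96q_C.
The leader's first-order condition 193/2 - q_C = 0 yields q_C = 193/2.
Then q_O = (193 - 193/2)/2 = 193/4.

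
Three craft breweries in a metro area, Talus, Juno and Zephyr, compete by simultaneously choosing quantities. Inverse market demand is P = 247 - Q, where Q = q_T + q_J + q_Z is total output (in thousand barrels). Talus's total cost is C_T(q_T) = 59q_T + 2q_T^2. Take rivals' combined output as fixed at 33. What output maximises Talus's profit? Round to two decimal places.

With rivals' combined output fixed at 33, Talus's profit is π_T = (247 - 33 - q_T)q_T - (59q_T + 2q_T²) = (214 - q_T)q_T - (59q_T + 2q_T²).
∂π_T/∂q_T = 155 - 6q_T = 0, so q_T = 155/6.

25.83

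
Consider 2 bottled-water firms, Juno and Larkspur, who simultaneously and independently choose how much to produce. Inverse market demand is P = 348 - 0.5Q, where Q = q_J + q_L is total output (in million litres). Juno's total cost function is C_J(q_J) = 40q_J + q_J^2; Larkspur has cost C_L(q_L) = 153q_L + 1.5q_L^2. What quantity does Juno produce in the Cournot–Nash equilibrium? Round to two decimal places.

96.55

Juno's profit: π_J = (348 - 0.5Q)q_J - (40q_J + q_J²). Setting ∂π_J/∂q_J = 0: 308 - 3q_J - (1/2)(q_L) = 0.
Larkspur's profit: π_L = (348 - 0.5Q)q_L - (153q_L + (3/2)q_L²). Setting ∂π_L/∂q_L = 0: 195 - 4q_L - (1/2)(q_J) = 0.
Rearranging gives the reaction functions q_J = (308 - (1/2)q_L)/3 and q_L = (195 - (1/2)q_J)/4.
Substituting one into the other gives q_J = 96.5532 and q_L = 1724/47.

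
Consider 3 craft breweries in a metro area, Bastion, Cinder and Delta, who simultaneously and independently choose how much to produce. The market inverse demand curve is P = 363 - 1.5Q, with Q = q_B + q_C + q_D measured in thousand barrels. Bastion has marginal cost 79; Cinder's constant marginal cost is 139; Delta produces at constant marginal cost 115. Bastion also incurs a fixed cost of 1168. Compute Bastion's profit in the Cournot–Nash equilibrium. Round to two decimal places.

4848.67

Bastion's profit: π_B = (363 - 1.5Q)q_B - (79q_B). Setting ∂π_B/∂q_B = 0: 284 - 3q_B - (3/2)(q_C + q_D) = 0.
Cinder's profit: π_C = (363 - 1.5Q)q_C - (139q_C). Setting ∂π_C/∂q_C = 0: 224 - 3q_C - (3/2)(q_B + q_D) = 0.
Delta's profit: π_D = (363 - 1.5Q)q_D - (115q_D). Setting ∂π_D/∂q_D = 0: 248 - 3q_D - (3/2)(q_B + q_C) = 0.
Summing all 3 equations gives 756 − 6Q = 0, hence Q = 126.
Back-substituting: q_B = (284 − 189)/(3/2) = 190/3, q_C = (224 − 189)/(3/2) = 70/3, q_D = (248 − 189)/(3/2) = 118/3.
Price P = 363 - (3/2)·126 = 174.
Bastion's profit: (174 - 79)·(190/3) - 1168 = 4848.6667.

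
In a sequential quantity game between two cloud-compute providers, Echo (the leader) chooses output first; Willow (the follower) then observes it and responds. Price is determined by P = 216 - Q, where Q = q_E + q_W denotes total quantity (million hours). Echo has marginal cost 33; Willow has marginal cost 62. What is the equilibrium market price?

The follower Willow best-responds to any q_E: π_W = (216 - Q)q_W - 62q_W.
∂π_W/∂q_W = 154 - q_E - 2q_W = 0 gives the reaction function q_W = (154 - q_E)/2.
Echo substitutes q_W(q_E) into its own profit: π_E = q_E(216 - q_E - (154 - q_E)/2) - 33q_E = (139 - (1/2)q_E)q_E - 33q_E.
Maximising: ∂π_E/∂q_E = 106 - q_E = 0, giving q_E = 106.
Then q_W = (154 - 106)/2 = 24.
Total output Q = 130, so price P = 216 - 130 = 86.

86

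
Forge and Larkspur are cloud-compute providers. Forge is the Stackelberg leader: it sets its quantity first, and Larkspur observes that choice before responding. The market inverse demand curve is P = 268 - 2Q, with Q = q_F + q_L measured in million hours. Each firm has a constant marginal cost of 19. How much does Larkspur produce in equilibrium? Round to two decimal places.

Solve by backward induction. Given q_F, the follower Larkspur maximises π_L = (268 - 2q_F - 2q_L)q_L - 19q_L.
∂π_L/∂q_L = 249 - 2q_F - 4q_L = 0 gives the reaction function q_L = (249 - 2q_F)/4.
Forge substitutes q_L(q_F) into its own profit: π_F = q_F(268 - 2q_F - (249 - 2q_F)/2) - 19q_F = (287/2 - q_F)q_F - 19q_F.
Maximising: ∂π_F/∂q_F = 249/2 - 2q_F = 0, giving q_F = 249/4.
Then q_L = (249 - 2·(249/4))/4 = 249/8.

31.13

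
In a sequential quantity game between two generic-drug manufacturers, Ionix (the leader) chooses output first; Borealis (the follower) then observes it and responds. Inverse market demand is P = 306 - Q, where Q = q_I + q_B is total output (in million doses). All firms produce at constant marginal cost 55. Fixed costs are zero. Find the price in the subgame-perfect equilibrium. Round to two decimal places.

Solve by backward induction. Given q_I, the follower Borealis maximises π_B = (306 - q_I - q_B)q_B - 55q_B.
Follower FOC: 251 - q_I - 2q_B = 0, so q_B(q_I) = (251 - q_I)/2.
The leader anticipates this reaction. Substituting into P = 306 - Q gives P = 361/2 - (1/2)q_I, so π_I = (361/2 - (1/2)q_I)q_I - 55q_I.
Maximising: ∂π_I/∂q_I = 251/2 - q_I = 0, giving q_I = 251/2.
Then q_B = (251 - 251/2)/2 = 251/4.
Total output Q = 753/4, so price P = 306 - 753/4 = 471/4.

117.75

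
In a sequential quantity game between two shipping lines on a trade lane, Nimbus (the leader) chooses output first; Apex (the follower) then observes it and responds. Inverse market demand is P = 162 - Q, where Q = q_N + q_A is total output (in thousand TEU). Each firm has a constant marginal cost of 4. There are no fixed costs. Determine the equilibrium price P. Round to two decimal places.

43.50

Solve by backward induction. Given q_N, the follower Apex maximises π_A = (162 - q_N - q_A)q_A - 4q_A.
Setting the follower's marginal profit to zero, 158 - q_N - 2q_A = 0, i.e. q_A = (158 - q_N)/2.
Nimbus substitutes q_A(q_N) into its own profit: π_N = q_N(162 - q_N - (158 - q_N)/2) - 4q_N = (83 - (1/2)q_N)q_N - 4q_N.
Maximising: ∂π_N/∂q_N = 79 - q_N = 0, giving q_N = 79.
Then q_A = (158 - 79)/2 = 79/2.
Total output Q = 237/2, so price P = 162 - 237/2 = 87/2.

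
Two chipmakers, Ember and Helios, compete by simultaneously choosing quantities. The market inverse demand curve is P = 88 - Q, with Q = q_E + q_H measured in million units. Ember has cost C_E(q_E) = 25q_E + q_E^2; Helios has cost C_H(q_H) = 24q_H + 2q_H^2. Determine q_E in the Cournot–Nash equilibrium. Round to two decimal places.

Ember's profit: π_E = (88 - Q)q_E - (25q_E + q_E²). Setting ∂π_E/∂q_E = 0: 63 - 4q_E - (q_H) = 0.
Helios's first-order condition: 64 - 6q_H - (q_E) = 0.
So q_E = (63 - q_H)/4 and q_H = (64 - q_E)/6.
Solving the pair: q_E = 314/23, q_H = 193/23.

13.65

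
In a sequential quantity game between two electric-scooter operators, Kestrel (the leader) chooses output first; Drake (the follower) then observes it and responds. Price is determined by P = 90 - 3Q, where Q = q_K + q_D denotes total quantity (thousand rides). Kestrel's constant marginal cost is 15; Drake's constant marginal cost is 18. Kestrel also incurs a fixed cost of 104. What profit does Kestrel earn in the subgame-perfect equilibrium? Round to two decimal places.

Solve by backward induction. Given q_K, the follower Drake maximises π_D = (90 - 3q_K - 3q_D)q_D - 18q_D.
∂π_D/∂q_D = 72 - 3q_K - 6q_D = 0 gives the reaction function q_D = (72 - 3q_K)/6.
Kestrel substitutes q_D(q_K) into its own profit: π_K = q_K(90 - 3q_K - (72 - 3q_K)/2) - 15q_K = (54 - (3/2)q_K)q_K - 15q_K.
Maximising: ∂π_K/∂q_K = 39 - 3q_K = 0, giving q_K = 13.
Then q_D = (72 - 3·13)/6 = 11/2.
Price P = 90 - 3·(37/2) = 69/2.
Kestrel's profit: (69/2 - 15)·13 - 104 = 299/2.

149.50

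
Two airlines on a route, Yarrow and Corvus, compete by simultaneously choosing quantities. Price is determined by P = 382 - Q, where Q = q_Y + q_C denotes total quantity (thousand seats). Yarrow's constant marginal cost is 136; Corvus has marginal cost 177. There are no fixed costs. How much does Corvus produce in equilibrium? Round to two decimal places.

54.67

Yarrow's profit: π_Y = (382 - Q)q_Y - (136q_Y). Setting ∂π_Y/∂q_Y = 0: 246 - 2q_Y - (q_C) = 0.
Corvus's first-order condition: 205 - 2q_C - (q_Y) = 0.
Rearranging gives the reaction functions q_Y = (246 - q_C)/2 and q_C = (205 - q_Y)/2.
Substituting one into the other gives q_Y = 287/3 and q_C = 164/3.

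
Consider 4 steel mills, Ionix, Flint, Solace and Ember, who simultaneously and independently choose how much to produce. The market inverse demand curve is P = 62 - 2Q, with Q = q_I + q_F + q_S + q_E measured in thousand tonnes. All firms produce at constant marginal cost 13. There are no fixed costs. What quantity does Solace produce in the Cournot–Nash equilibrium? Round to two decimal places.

4.90

Each firm earns π_i = (62 - 2Q)q_i - 13q_i.
Setting ∂π_i/∂q_i = 0 with rivals' quantities fixed: 49 - 4q_i - 2·Σ_{j≠i} q_j = 0.
With identical firms every q_j equals q_i, so Σ_{j≠i} q_j = 3q_i and 49 = 10q_i, giving q_i = 49/10.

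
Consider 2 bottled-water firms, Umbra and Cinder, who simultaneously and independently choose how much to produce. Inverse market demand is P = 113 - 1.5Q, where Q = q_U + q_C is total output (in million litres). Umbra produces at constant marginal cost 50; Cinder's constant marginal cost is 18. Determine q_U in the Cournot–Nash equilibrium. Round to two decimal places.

Umbra's profit: π_U = (113 - 1.5Q)q_U - (50q_U). Setting ∂π_U/∂q_U = 0: 63 - 3q_U - (3/2)(q_C) = 0.
Cinder's profit: π_C = (113 - 1.5Q)q_C - (18q_C). Setting ∂π_C/∂q_C = 0: 95 - 3q_C - (3/2)(q_U) = 0.
Rearranging gives the reaction functions q_U = (63 - (3/2)q_C)/3 and q_C = (95 - (3/2)q_U)/3.
Solving the pair: q_U = 62/9, q_C = 254/9.

6.89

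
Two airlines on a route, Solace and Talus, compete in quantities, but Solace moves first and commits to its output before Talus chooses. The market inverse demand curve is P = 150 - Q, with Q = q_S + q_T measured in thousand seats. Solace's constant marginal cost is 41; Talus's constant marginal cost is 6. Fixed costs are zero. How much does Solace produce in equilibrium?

Solve by backward induction. Given q_S, the follower Talus maximises π_T = (150 - q_S - q_T)q_T - 6q_T.
∂π_T/∂q_T = 144 - q_S - 2q_T = 0 gives the reaction function q_T = (144 - q_S)/2.
Solace substitutes q_T(q_S) into its own profit: π_S = q_S(150 - q_S - (144 - q_S)/2) - 41q_S = (78 - (1/2)q_S)q_S - 41q_S.
The leader's first-order condition 37 - q_S = 0 yields q_S = 37.
Then q_T = (144 - 37)/2 = 107/2.

37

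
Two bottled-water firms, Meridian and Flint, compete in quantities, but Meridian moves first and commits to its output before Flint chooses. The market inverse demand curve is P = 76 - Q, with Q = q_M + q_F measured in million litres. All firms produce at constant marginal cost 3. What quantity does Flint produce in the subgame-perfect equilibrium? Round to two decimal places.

The follower Flint best-responds to any q_M: π_F = (76 - Q)q_F - 3q_F.
Follower FOC: 73 - q_M - 2q_F = 0, so q_F(q_M) = (73 - q_M)/2.
Meridian substitutes q_F(q_M) into its own profit: π_M = q_M(76 - q_M - (73 - q_M)/2) - 3q_M = (79/2 - (1/2)q_M)q_M - 3q_M.
Maximising: ∂π_M/∂q_M = 73/2 - q_M = 0, giving q_M = 73/2.
Then q_F = (73 - 73/2)/2 = 73/4.

18.25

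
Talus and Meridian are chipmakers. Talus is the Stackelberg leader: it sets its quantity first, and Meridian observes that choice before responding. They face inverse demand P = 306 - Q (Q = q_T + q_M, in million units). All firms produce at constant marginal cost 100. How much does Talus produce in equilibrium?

103

Solve by backward induction. Given q_T, the follower Meridian maximises π_M = (306 - q_T - q_M)q_M - 100q_M.
∂π_M/∂q_M = 206 - q_T - 2q_M = 0 gives the reaction function q_M = (206 - q_T)/2.
The leader anticipates this reaction. Substituting into P = 306 - Q gives P = 203 - (1/2)q_T, so π_T = (203 - (1/2)q_T)q_T - 100q_T.
The leader's first-order condition 103 - q_T = 0 yields q_T = 103.
Then q_M = (206 - 103)/2 = 103/2.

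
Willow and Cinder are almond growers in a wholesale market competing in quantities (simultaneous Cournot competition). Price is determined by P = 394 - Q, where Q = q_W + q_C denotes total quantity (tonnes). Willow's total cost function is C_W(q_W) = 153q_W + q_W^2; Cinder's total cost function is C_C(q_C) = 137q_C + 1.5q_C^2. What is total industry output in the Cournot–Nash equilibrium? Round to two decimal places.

Willow's profit: π_W = (394 - Q)q_W - (153q_W + q_W²). Setting ∂π_W/∂q_W = 0: 241 - 4q_W - (q_C) = 0.
Cinder's first-order condition: 257 - 5q_C - (q_W) = 0.
Rearranging gives the reaction functions q_W = (241 - q_C)/4 and q_C = (257 - q_W)/5.
Solving the pair: q_W = 948/19, q_C = 787/19.
Total output Q = 948/19 + 787/19 = 1735/19.

91.32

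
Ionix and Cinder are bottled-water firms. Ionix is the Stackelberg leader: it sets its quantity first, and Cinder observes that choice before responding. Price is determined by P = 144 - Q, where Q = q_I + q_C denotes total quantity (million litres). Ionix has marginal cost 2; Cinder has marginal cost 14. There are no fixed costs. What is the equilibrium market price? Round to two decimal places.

The follower Cinder best-responds to any q_I: π_C = (144 - Q)q_C - 14q_C.
Setting the follower's marginal profit to zero, 130 - q_I - 2q_C = 0, i.e. q_C = (130 - q_I)/2.
The leader anticipates this reaction. Substituting into P = 144 - Q gives P = 79 - (1/2)q_I, so π_I = (79 - (1/2)q_I)q_I - 2q_I.
The leader's first-order condition 77 - q_I = 0 yields q_I = 77.
Then q_C = (130 - 77)/2 = 53/2.
Total output Q = 207/2, so price P = 144 - 207/2 = 81/2.

40.50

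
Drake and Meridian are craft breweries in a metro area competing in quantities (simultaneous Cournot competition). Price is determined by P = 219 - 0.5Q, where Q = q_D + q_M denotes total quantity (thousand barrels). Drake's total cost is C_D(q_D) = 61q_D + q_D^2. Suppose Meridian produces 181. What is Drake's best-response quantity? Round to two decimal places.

22.50

With the rival's output fixed at 181, Drake's profit is π_D = (219 - (1/2)·181 - (1/2)q_D)q_D - (61q_D + q_D²) = (257/2 - (1/2)q_D)q_D - (61q_D + q_D²).
∂π_D/∂q_D = 135/2 - 3q_D = 0, so q_D = 45/2.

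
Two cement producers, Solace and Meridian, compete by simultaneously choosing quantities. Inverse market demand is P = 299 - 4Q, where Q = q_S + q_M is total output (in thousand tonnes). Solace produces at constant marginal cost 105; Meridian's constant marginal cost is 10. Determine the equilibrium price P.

138

Solace's profit: π_S = (299 - 4Q)q_S - (105q_S). Setting ∂π_S/∂q_S = 0: 194 - 8q_S - 4(q_M) = 0.
Meridian's first-order condition: 289 - 8q_M - 4(q_S) = 0.
Best responses: q_S = (194 - 4q_M)/8, q_M = (289 - 4q_S)/8.
Solving the pair: q_S = 33/4, q_M = 32.
Total output Q = 161/4, so price P = 299 - 4·(161/4) = 138.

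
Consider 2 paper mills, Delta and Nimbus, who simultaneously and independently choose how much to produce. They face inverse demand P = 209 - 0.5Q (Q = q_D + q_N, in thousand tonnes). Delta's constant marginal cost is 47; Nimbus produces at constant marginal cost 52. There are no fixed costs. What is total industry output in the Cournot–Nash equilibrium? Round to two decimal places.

Delta's profit: π_D = (209 - 0.5Q)q_D - (47q_D). Setting ∂π_D/∂q_D = 0: 162 - q_D - (1/2)(q_N) = 0.
Nimbus's first-order condition: 157 - q_N - (1/2)(q_D) = 0.
Rearranging gives the reaction functions q_D = (162 - (1/2)q_N) and q_N = (157 - (1/2)q_D).
Solving the pair: q_D = 334/3, q_N = 304/3.
Total output Q = 334/3 + 304/3 = 638/3.

212.67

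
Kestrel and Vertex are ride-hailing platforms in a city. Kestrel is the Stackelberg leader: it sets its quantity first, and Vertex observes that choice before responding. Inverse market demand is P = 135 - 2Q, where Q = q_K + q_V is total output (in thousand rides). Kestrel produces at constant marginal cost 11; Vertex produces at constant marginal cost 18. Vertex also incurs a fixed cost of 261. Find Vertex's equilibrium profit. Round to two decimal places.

70.53

Solve by backward induction. Given q_K, the follower Vertex maximises π_V = (135 - 2q_K - 2q_V)q_V - 18q_V.
Setting the follower's marginal profit to zero, 117 - 2q_K - 4q_V = 0, i.e. q_V = (117 - 2q_K)/4.
The leader anticipates this reaction. Substituting into P = 135 - 2Q gives P = 153/2 - q_K, so π_K = (153/2 - q_K)q_K - 11q_K.
The leader's first-order condition 131/2 - 2q_K = 0 yields q_K = 131/4.
Then q_V = (117 - 2·(131/4))/4 = 103/8.
Price P = 135 - 2·(365/8) = 175/4.
Vertex's profit: (175/4 - 18)·(103/8) - 261 = 70.5313.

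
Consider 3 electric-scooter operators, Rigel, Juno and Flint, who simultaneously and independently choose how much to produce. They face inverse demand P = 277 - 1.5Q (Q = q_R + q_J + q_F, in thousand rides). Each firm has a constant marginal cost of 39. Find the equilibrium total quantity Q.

119

A representative firm's profit is π_i = q_i(277 - 1.5Q) - 39q_i.
Setting ∂π_i/∂q_i = 0 with rivals' quantities fixed: 238 - 3q_i - (3/2)·Σ_{j≠i} q_j = 0.
With identical firms every q_j equals q_i, so Σ_{j≠i} q_j = 2q_i and 238 = 6q_i, giving q_i = 119/3.
Total output Q = 119/3 + 119/3 + 119/3 = 119.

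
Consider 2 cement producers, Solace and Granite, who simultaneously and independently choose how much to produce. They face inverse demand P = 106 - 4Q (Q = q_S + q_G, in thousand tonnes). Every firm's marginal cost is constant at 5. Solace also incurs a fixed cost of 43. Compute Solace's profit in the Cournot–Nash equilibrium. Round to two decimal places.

240.36

A representative firm's profit is π_i = q_i(106 - 4Q) - 5q_i.
First-order condition (treating rivals' output as given): 101 - 8q_i - 4q_j = 0.
With identical firms every q_j equals q_i, so q_j = q_i and 101 = 12q_i, giving q_i = 101/12.
Price P = 106 - 4·(101/6) = 116/3.
Solace's profit: (116/3 - 5)·(101/12) - 43 = 240.3611.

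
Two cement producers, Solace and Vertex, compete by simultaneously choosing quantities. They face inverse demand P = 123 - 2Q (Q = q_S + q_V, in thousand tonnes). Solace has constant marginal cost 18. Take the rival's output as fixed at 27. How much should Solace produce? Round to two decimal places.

12.75

With the rival's output fixed at 27, Solace's profit is π_S = (123 - 2·27 - 2q_S)q_S - (18q_S) = (69 - 2q_S)q_S - (18q_S).
∂π_S/∂q_S = 51 - 4q_S = 0, so q_S = 51/4.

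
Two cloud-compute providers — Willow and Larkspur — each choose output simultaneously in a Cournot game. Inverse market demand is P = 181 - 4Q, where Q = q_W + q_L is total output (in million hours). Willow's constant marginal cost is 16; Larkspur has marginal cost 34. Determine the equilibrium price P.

77

Willow's profit: π_W = (181 - 4Q)q_W - (16q_W). Setting ∂π_W/∂q_W = 0: 165 - 8q_W - 4(q_L) = 0.
Larkspur's profit: π_L = (181 - 4Q)q_L - (34q_L). Setting ∂π_L/∂q_L = 0: 147 - 8q_L - 4(q_W) = 0.
Best responses: q_W = (165 - 4q_L)/8, q_L = (147 - 4q_W)/8.
Solving the pair: q_W = 61/4, q_L = 43/4.
Total output Q = 26, so price P = 181 - 4·26 = 77.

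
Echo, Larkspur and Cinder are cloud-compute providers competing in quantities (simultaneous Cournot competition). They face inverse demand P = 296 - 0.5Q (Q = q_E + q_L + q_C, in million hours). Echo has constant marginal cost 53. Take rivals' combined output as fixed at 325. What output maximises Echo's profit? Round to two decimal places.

With rivals' combined output fixed at 325, Echo's profit is π_E = (296 - (1/2)·325 - (1/2)q_E)q_E - (53q_E) = (267/2 - (1/2)q_E)q_E - (53q_E).
∂π_E/∂q_E = 161/2 - q_E = 0, so q_E = 161/2.

80.50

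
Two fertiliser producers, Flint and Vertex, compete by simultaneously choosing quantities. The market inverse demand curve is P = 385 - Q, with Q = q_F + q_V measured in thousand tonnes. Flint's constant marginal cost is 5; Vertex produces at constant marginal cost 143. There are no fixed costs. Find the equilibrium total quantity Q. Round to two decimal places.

Flint's profit: π_F = (385 - Q)q_F - (5q_F). Setting ∂π_F/∂q_F = 0: 380 - 2q_F - (q_V) = 0.
Vertex's profit: π_V = (385 - Q)q_V - (143q_V). Setting ∂π_V/∂q_V = 0: 242 - 2q_V - (q_F) = 0.
Rearranging gives the reaction functions q_F = (380 - q_V)/2 and q_V = (242 - q_F)/2.
Substituting one into the other gives q_F = 518/3 and q_V = 104/3.
Total output Q = 518/3 + 104/3 = 622/3.

207.33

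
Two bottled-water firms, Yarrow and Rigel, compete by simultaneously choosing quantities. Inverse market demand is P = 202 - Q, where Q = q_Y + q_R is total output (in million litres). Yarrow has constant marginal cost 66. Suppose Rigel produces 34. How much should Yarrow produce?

51

With the rival's output fixed at 34, Yarrow's profit is π_Y = (202 - 34 - q_Y)q_Y - (66q_Y) = (168 - q_Y)q_Y - (66q_Y).
∂π_Y/∂q_Y = 102 - 2q_Y = 0, so q_Y = 51.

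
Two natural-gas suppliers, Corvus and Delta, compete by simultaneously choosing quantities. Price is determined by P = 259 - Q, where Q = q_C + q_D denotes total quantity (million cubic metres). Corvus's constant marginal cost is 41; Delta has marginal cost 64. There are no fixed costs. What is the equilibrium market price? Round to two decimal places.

Corvus's profit: π_C = (259 - Q)q_C - (41q_C). Setting ∂π_C/∂q_C = 0: 218 - 2q_C - (q_D) = 0.
Delta's profit: π_D = (259 - Q)q_D - (64q_D). Setting ∂π_D/∂q_D = 0: 195 - 2q_D - (q_C) = 0.
Best responses: q_C = (218 - q_D)/2, q_D = (195 - q_C)/2.
Solving the pair: q_C = 241/3, q_D = 172/3.
Total output Q = 413/3, so price P = 259 - 413/3 = 364/3.

121.33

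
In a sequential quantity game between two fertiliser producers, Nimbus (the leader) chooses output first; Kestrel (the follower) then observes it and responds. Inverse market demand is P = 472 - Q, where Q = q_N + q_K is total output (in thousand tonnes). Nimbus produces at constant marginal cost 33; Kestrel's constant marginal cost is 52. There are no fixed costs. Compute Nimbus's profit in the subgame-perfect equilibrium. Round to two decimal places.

26220.50

The follower Kestrel best-responds to any q_N: π_K = (472 - Q)q_K - 52q_K.
Follower FOC: 420 - q_N - 2q_K = 0, so q_K(q_N) = (420 - q_N)/2.
The leader anticipates this reaction. Substituting into P = 472 - Q gives P = 262 - (1/2)q_N, so π_N = (262 - (1/2)q_N)q_N - 33q_N.
The leader's first-order condition 229 - q_N = 0 yields q_N = 229.
Then q_K = (420 - 229)/2 = 191/2.
Price P = 472 - 649/2 = 295/2.
Nimbus's profit: (295/2 - 33)·229 = 26220.5000.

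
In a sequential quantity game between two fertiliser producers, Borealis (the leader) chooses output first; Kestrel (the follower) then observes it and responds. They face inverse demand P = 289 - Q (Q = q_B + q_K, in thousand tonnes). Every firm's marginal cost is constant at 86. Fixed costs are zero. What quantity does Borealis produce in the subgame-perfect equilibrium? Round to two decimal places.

101.50

The follower Kestrel best-responds to any q_B: π_K = (289 - Q)q_K - 86q_K.
∂π_K/∂q_K = 203 - q_B - 2q_K = 0 gives the reaction function q_K = (203 - q_B)/2.
Borealis substitutes q_K(q_B) into its own profit: π_B = q_B(289 - q_B - (203 - q_B)/2) - 86q_B = (375/2 - (1/2)q_B)q_B - 86q_B.
Leader FOC: 203/2 - q_B = 0, so q_B = 203/2.
Then q_K = (203 - 203/2)/2 = 203/4.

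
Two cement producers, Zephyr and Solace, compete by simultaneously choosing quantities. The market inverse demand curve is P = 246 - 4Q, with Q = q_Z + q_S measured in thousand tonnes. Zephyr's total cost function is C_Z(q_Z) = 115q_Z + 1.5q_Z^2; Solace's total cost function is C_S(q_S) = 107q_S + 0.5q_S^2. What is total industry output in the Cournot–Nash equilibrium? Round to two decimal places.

Zephyr's profit: π_Z = (246 - 4Q)q_Z - (115q_Z + (3/2)q_Z²). Setting ∂π_Z/∂q_Z = 0: 131 - 11q_Z - 4(q_S) = 0.
Solace's first-order condition: 139 - 9q_S - 4(q_Z) = 0.
So q_Z = (131 - 4q_S)/11 and q_S = (139 - 4q_Z)/9.
Solving the pair: q_Z = 623/83, q_S = 1005/83.
Total output Q = 623/83 + 1005/83 = 1628/83.

19.61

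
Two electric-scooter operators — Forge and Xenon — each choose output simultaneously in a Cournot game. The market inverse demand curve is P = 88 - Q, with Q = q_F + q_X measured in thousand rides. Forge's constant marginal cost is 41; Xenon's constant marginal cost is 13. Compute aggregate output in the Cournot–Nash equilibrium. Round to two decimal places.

Forge's profit: π_F = (88 - Q)q_F - (41q_F). Setting ∂π_F/∂q_F = 0: 47 - 2q_F - (q_X) = 0.
Xenon's first-order condition: 75 - 2q_X - (q_F) = 0.
So q_F = (47 - q_X)/2 and q_X = (75 - q_F)/2.
Solving the pair: q_F = 19/3, q_X = 103/3.
Total output Q = 19/3 + 103/3 = 122/3.

40.67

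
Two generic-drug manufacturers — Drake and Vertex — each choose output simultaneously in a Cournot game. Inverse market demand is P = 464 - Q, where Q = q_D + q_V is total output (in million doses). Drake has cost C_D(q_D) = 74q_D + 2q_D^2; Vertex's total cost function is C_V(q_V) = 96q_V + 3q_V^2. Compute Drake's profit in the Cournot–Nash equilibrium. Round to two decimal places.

Drake's profit: π_D = (464 - Q)q_D - (74q_D + 2q_D²). Setting ∂π_D/∂q_D = 0: 390 - 6q_D - (q_V) = 0.
Vertex's first-order condition: 368 - 8q_V - (q_D) = 0.
Best responses: q_D = (390 - q_V)/6, q_V = (368 - q_D)/8.
Solving the pair: q_D = 58.5532, q_V = 1818/47.
Price P = 464 - 97.2340 = 366.7660.
Drake's profit: 366.7660·58.5532 - 74·58.5532 - 2·58.5532² = 10285.4287.

10285.43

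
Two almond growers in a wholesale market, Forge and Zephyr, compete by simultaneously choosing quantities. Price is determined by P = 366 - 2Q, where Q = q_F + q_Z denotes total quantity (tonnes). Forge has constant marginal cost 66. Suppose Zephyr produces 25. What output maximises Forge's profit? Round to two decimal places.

With the rival's output fixed at 25, Forge's profit is π_F = (366 - 2·25 - 2q_F)q_F - (66q_F) = (316 - 2q_F)q_F - (66q_F).
∂π_F/∂q_F = 250 - 4q_F = 0, so q_F = 125/2.

62.50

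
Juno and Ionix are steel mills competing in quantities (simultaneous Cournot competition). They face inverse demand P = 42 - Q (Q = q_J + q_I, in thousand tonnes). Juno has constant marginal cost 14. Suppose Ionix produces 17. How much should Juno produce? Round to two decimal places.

5.50

With the rival's output fixed at 17, Juno's profit is π_J = (42 - 17 - q_J)q_J - (14q_J) = (25 - q_J)q_J - (14q_J).
∂π_J/∂q_J = 11 - 2q_J = 0, so q_J = 11/2.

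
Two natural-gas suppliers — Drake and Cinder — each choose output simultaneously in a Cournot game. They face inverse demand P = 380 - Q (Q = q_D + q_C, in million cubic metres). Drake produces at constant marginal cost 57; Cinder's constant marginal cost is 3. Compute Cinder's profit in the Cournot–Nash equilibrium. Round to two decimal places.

Drake's profit: π_D = (380 - Q)q_D - (57q_D). Setting ∂π_D/∂q_D = 0: 323 - 2q_D - (q_C) = 0.
Cinder's profit: π_C = (380 - Q)q_C - (3q_C). Setting ∂π_C/∂q_C = 0: 377 - 2q_C - (q_D) = 0.
So q_D = (323 - q_C)/2 and q_C = (377 - q_D)/2.
Substituting one into the other gives q_D = 269/3 and q_C = 431/3.
Price P = 380 - 700/3 = 440/3.
Cinder's profit: (440/3 - 3)·(431/3) = 20640.1111.

20640.11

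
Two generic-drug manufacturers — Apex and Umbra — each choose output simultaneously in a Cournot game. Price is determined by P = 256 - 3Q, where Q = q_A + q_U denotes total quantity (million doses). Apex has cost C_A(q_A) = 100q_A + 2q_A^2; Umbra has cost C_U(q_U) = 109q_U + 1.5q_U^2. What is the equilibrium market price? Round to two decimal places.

Apex's profit: π_A = (256 - 3Q)q_A - (100q_A + 2q_A²). Setting ∂π_A/∂q_A = 0: 156 - 10q_A - 3(q_U) = 0.
Umbra's first-order condition: 147 - 9q_U - 3(q_A) = 0.
So q_A = (156 - 3q_U)/10 and q_U = (147 - 3q_A)/9.
Solving the pair: q_A = 107/9, q_U = 334/27.
Total output Q = 655/27, so price P = 256 - 3·(655/27) = 1649/9.

183.22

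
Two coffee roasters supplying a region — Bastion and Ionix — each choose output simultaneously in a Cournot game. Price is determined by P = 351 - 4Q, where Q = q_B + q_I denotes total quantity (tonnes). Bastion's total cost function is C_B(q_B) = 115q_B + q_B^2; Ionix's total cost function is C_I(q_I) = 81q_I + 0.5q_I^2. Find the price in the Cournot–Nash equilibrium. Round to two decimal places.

199.65

Bastion's profit: π_B = (351 - 4Q)q_B - (115q_B + q_B²). Setting ∂π_B/∂q_B = 0: 236 - 10q_B - 4(q_I) = 0.
Ionix's first-order condition: 270 - 9q_I - 4(q_B) = 0.
So q_B = (236 - 4q_I)/10 and q_I = (270 - 4q_B)/9.
Solving the pair: q_B = 522/37, q_I = 878/37.
Total output Q = 1400/37, so price P = 351 - 4·(1400/37) = 199.6486.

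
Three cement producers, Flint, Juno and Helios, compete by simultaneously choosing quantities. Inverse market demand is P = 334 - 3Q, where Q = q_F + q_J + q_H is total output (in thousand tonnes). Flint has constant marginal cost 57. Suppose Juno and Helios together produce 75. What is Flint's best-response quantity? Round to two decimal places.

With rivals' combined output fixed at 75, Flint's profit is π_F = (334 - 3·75 - 3q_F)q_F - (57q_F) = (109 - 3q_F)q_F - (57q_F).
∂π_F/∂q_F = 52 - 6q_F = 0, so q_F = 26/3.

8.67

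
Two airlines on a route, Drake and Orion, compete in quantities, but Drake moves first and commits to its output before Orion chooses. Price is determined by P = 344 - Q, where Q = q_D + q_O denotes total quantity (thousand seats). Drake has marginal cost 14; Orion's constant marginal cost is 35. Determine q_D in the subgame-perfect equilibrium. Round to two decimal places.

The follower Orion best-responds to any q_D: π_O = (344 - Q)q_O - 35q_O.
Setting the follower's marginal profit to zero, 309 - q_D - 2q_O = 0, i.e. q_O = (309 - q_D)/2.
The leader anticipates this reaction. Substituting into P = 344 - Q gives P = 379/2 - (1/2)q_D, so π_D = (379/2 - (1/2)q_D)q_D - 14q_D.
The leader's first-order condition 351/2 - q_D = 0 yields q_D = 351/2.
Then q_O = (309 - 351/2)/2 = 267/4.

175.50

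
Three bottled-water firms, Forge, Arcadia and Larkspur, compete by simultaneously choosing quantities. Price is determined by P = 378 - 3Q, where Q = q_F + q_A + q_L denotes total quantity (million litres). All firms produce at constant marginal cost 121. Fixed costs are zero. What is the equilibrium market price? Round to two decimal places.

Each firm earns π_i = (378 - 3Q)q_i - 121q_i.
Setting ∂π_i/∂q_i = 0 with rivals' quantities fixed: 257 - 6q_i - 3·Σ_{j≠i} q_j = 0.
With identical firms every q_j equals q_i, so Σ_{j≠i} q_j = 2q_i and 257 = 12q_i, giving q_i = 257/12.
Total output Q = 257/4, so price P = 378 - 3·(257/4) = 741/4.

185.25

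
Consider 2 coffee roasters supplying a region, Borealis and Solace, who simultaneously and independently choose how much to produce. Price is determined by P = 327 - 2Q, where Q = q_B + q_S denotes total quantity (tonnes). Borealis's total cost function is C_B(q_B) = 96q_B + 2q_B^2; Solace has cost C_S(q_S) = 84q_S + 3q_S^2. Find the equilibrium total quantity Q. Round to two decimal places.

43.50

Borealis's profit: π_B = (327 - 2Q)q_B - (96q_B + 2q_B²). Setting ∂π_B/∂q_B = 0: 231 - 8q_B - 2(q_S) = 0.
Solace's profit: π_S = (327 - 2Q)q_S - (84q_S + 3q_S²). Setting ∂π_S/∂q_S = 0: 243 - 10q_S - 2(q_B) = 0.
Best responses: q_B = (231 - 2q_S)/8, q_S = (243 - 2q_B)/10.
Substituting one into the other gives q_B = 24 and q_S = 39/2.
Total output Q = 24 + 39/2 = 87/2.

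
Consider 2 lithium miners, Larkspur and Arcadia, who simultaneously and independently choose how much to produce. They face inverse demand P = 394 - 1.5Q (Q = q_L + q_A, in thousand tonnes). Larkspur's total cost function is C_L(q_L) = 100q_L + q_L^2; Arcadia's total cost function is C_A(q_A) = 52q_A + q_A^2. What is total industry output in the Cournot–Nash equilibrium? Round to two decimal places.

97.85

Larkspur's profit: π_L = (394 - 1.5Q)q_L - (100q_L + q_L²). Setting ∂π_L/∂q_L = 0: 294 - 5q_L - (3/2)(q_A) = 0.
Arcadia's profit: π_A = (394 - 1.5Q)q_A - (52q_A + q_A²). Setting ∂π_A/∂q_A = 0: 342 - 5q_A - (3/2)(q_L) = 0.
So q_L = (294 - (3/2)q_A)/5 and q_A = (342 - (3/2)q_L)/5.
Solving the pair: q_L = 42.0659, q_A = 55.7802.
Total output Q = 42.0659 + 55.7802 = 1272/13.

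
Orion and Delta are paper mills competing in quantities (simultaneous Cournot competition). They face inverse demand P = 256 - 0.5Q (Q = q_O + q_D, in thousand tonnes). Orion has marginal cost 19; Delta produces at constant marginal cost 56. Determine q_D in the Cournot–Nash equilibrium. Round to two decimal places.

108.67

Orion's profit: π_O = (256 - 0.5Q)q_O - (19q_O). Setting ∂π_O/∂q_O = 0: 237 - q_O - (1/2)(q_D) = 0.
Delta's profit: π_D = (256 - 0.5Q)q_D - (56q_D). Setting ∂π_D/∂q_D = 0: 200 - q_D - (1/2)(q_O) = 0.
So q_O = (237 - (1/2)q_D) and q_D = (200 - (1/2)q_O).
Solving the pair: q_O = 548/3, q_D = 326/3.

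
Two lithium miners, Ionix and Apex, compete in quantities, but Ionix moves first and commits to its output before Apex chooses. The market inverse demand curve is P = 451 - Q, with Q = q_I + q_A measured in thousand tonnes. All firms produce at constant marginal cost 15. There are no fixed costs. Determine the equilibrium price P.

The follower Apex best-responds to any q_I: π_A = (451 - Q)q_A - 15q_A.
∂π_A/∂q_A = 436 - q_I - 2q_A = 0 gives the reaction function q_A = (436 - q_I)/2.
Ionix substitutes q_A(q_I) into its own profit: π_I = q_I(451 - q_I - (436 - q_I)/2) - 15q_I = (233 - (1/2)q_I)q_I - 15q_I.
The leader's first-order condition 218 - q_I = 0 yields q_I = 218.
Then q_A = (436 - 218)/2 = 109.
Total output Q = 327, so price P = 451 - 327 = 124.

124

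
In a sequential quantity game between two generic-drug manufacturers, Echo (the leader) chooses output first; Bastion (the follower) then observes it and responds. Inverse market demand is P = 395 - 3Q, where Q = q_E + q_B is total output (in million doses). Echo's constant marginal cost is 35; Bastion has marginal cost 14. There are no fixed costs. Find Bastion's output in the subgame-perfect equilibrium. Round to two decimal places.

Solve by backward induction. Given q_E, the follower Bastion maximises π_B = (395 - 3q_E - 3q_B)q_B - 14q_B.
∂π_B/∂q_B = 381 - 3q_E - 6q_B = 0 gives the reaction function q_B = (381 - 3q_E)/6.
The leader anticipates this reaction. Substituting into P = 395 - 3Q gives P = 409/2 - (3/2)q_E, so π_E = (409/2 - (3/2)q_E)q_E - 35q_E.
Leader FOC: 339/2 - 3q_E = 0, so q_E = 113/2.
Then q_B = (381 - 3·(113/2))/6 = 141/4.

35.25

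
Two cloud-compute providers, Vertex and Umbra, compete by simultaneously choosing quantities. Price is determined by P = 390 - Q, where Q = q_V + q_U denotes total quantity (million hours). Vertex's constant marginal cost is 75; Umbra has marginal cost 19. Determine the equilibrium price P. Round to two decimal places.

161.33

Vertex's profit: π_V = (390 - Q)q_V - (75q_V). Setting ∂π_V/∂q_V = 0: 315 - 2q_V - (q_U) = 0.
Umbra's profit: π_U = (390 - Q)q_U - (19q_U). Setting ∂π_U/∂q_U = 0: 371 - 2q_U - (q_V) = 0.
Best responses: q_V = (315 - q_U)/2, q_U = (371 - q_V)/2.
Substituting one into the other gives q_V = 259/3 and q_U = 427/3.
Total output Q = 686/3, so price P = 390 - 686/3 = 484/3.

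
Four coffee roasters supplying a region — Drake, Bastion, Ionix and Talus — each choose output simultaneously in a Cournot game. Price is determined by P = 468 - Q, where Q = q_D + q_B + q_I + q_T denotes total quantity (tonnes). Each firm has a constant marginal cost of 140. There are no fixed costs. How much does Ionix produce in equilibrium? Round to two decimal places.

65.60

A representative firm's profit is π_i = q_i(468 - Q) - 140q_i.
Setting ∂π_i/∂q_i = 0 with rivals' quantities fixed: 328 - 2q_i - Σ_{j≠i} q_j = 0.
With identical firms every q_j equals q_i, so Σ_{j≠i} q_j = 3q_i and 328 = 5q_i, giving q_i = 328/5.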